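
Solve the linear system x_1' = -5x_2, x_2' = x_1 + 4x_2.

Coefficient matrix A = [[0, -5], [1, 4]].
Characteristic polynomial det(A - λI) = λ^2 - 4λ + 5 = 0.
Eigenvalues λ = 2 ± i (complex conjugate pair).
For λ=2+i: an eigenvector is (1,0) - i(-2,1) = (1 + 2i, 0 - i).
A real fundamental pair from Re and Im of e^((2+i)t)v: X_1 = e^(2t)(cos(t)·(1,0) + sin(t)·(-2,1)), X_2 = e^(2t)(sin(t)·(1,0) - cos(t)·(-2,1)).
General solution: C_1X_1 + C_2X_2.

x_1(t) = -2C_1e^(2t)sin(t) + C_1e^(2t)cos(t) + C_2e^(2t)sin(t) + 2C_2e^(2t)cos(t), x_2(t) = C_1e^(2t)sin(t) - C_2e^(2t)cos(t)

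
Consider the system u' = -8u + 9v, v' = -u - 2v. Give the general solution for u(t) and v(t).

Coefficient matrix A = [[-8, 9], [-1, -2]].
Characteristic polynomial det(A - λI) = λ^2 + 10λ + 25 = 0.
Single eigenvalue λ = -5 with algebraic multiplicity 2.
Eigenvector v = (3,1); generalized eigenvector w with (A-λI)w=v is (-1,0).
General solution: e^(-5t)[K_1·v + K_2·(t·v + w)].

u(t) = 3K_1e^(-5t) + 3K_2te^(-5t) - K_2e^(-5t), v(t) = K_1e^(-5t) + K_2te^(-5t)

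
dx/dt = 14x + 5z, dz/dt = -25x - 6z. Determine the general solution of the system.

Coefficient matrix A = [[14, 5], [-25, -6]].
Characteristic polynomial det(A - λI) = λ^2 - 8λ + 41 = 0.
Eigenvalues λ = 4 ± 5i (complex conjugate pair).
For λ=4+5i: an eigenvector is (0,-1) - i(-1,2) = (0 + i, -1 - 2i).
A real fundamental pair from Re and Im of e^((4+5i)t)v: X_1 = e^(4t)(cos(5t)·(0,-1) + sin(5t)·(-1,2)), X_2 = e^(4t)(sin(5t)·(0,-1) - cos(5t)·(-1,2)).
General solution: K_1X_1 + K_2X_2.

x(t) = -K_1e^(4t)sin(5t) + K_2e^(4t)cos(5t), z(t) = 2K_1e^(4t)sin(5t) - K_1e^(4t)cos(5t) - K_2e^(4t)sin(5t) - 2K_2e^(4t)cos(5t)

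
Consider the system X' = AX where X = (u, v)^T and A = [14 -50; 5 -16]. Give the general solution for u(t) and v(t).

u(t) = C_1e^(-t)sin(5t) - 3C_1e^(-t)cos(5t) - 3C_2e^(-t)sin(5t) - C_2e^(-t)cos(5t), v(t) = -C_1e^(-t)cos(5t) - C_2e^(-t)sin(5t)

Coefficient matrix A = [[14, -50], [5, -16]].
Characteristic polynomial det(A - λI) = λ^2 + 2λ + 26 = 0.
Eigenvalues λ = -1 ± 5i (complex conjugate pair).
For λ=-1+5i: an eigenvector is (-3,-1) - i(1,0) = (-3 - i, -1).
A real fundamental pair from Re and Im of e^((-1+5i)t)v: X_1 = e^(-t)(cos(5t)·(-3,-1) + sin(5t)·(1,0)), X_2 = e^(-t)(sin(5t)·(-3,-1) - cos(5t)·(1,0)).
General solution: C_1X_1 + C_2X_2.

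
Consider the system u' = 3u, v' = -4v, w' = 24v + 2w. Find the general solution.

Coefficient matrix A = [[3, 0, 0], [0, -4, 0], [0, 24, 2]].
det(A - λI) = 0 gives eigenvalues λ = -4, 3, 2.
For λ=-4: eigenvector (0,1,-4).
For λ=3: eigenvector (1,0,0).
For λ=2: eigenvector (0,0,1).
General solution: K_1e^(-4t)(0,1,-4) + K_2e^(3t)(1,0,0) + K_3e^(2t)(0,0,1).

u(t) = K_2e^(3t), v(t) = K_1e^(-4t), w(t) = -4K_1e^(-4t) + K_3e^(2t)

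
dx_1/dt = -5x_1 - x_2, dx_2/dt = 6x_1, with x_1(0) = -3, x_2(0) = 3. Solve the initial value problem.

Coefficient matrix A = [[-5, -1], [6, 0]].
Characteristic polynomial det(A - λI) = λ^2 + 5λ + 6 = 0.
Eigenvalues λ = -3, -2.
For λ=-3: (A-λI) row 1 is [-2, -1], so an eigenvector is (1, -2).
For λ=-2: (A-λI) row 1 is [-3, -1], so an eigenvector is (1, -3).
General solution: C_1e^(-3t)(1,-2) + C_2e^(-2t)(1,-3).
Applying x_1(0)=-3, x_2(0)=3 gives C_1=-6, C_2=3.

x_1(t) = 3e^(-2t) - 6e^(-3t), x_2(t) = -9e^(-2t) + 12e^(-3t)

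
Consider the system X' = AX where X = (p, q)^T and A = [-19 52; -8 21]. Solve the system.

Coefficient matrix A = [[-19, 52], [-8, 21]].
Characteristic polynomial det(A - λI) = λ^2 - 2λ + 17 = 0.
Eigenvalues λ = 1 ± 4i (complex conjugate pair).
For λ=1+4i: an eigenvector is (-3,-1) - i(2,1) = (-3 - 2i, -1 - i).
A real fundamental pair from Re and Im of e^((1+4i)t)v: X_1 = e^(t)(cos(4t)·(-3,-1) + sin(4t)·(2,1)), X_2 = e^(t)(sin(4t)·(-3,-1) - cos(4t)·(2,1)).
General solution: c_1X_1 + c_2X_2.

p(t) = 2c_1e^(t)sin(4t) - 3c_1e^(t)cos(4t) - 3c_2e^(t)sin(4t) - 2c_2e^(t)cos(4t), q(t) = c_1e^(t)sin(4t) - c_1e^(t)cos(4t) - c_2e^(t)sin(4t) - c_2e^(t)cos(4t)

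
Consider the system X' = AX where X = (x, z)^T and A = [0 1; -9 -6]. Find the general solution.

x(t) = c_1e^(-3t) + c_2te^(-3t), z(t) = -3c_1e^(-3t) - 3c_2te^(-3t) + c_2e^(-3t)

Coefficient matrix A = [[0, 1], [-9, -6]].
Characteristic polynomial det(A - λI) = λ^2 + 6λ + 9 = 0.
Single eigenvalue λ = -3 with algebraic multiplicity 2.
Eigenvector v = (1,-3); generalized eigenvector w with (A-λI)w=v is (0,1).
General solution: e^(-3t)[c_1·v + c_2·(t·v + w)].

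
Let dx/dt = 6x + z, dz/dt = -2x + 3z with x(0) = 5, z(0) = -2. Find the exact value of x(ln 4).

A = [[6,1],[-2,3]]; eigenvalues λ = 4, 5.
Eigenvectors: (-1,2) for λ=4, (-1,1) for λ=5.
From the initial condition, c_1 = 3, c_2 = -8.
x(ln 4) = (3)(4^4)(-1) + (-8)(4^5)(-1) = 7424.

7424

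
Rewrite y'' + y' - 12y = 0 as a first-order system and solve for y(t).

y(t) = K_1e^(-4t) + K_2e^(3t)

Let x_1 = y, x_2 = y'. Then x_1' = x_2 and x_2' = 12x_1 - x_2.
A = [[0,1],[12,-1]]; det(A-λI) = λ^2 + λ - 12.
Eigenvalues λ = -4, 3 with eigenvectors (1,-4), (1,3).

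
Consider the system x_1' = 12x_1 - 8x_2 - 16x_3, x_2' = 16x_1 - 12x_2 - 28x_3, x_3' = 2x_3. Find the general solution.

Coefficient matrix A = [[12, -8, -16], [16, -12, -28], [0, 0, 2]].
det(A - λI) = 0 gives eigenvalues λ = 2, 4, -4.
For λ=2: eigenvector (0,-2,1).
For λ=4: eigenvector (-1,-1,0).
For λ=-4: eigenvector (1,2,0).
General solution: c_1e^(2t)(0,-2,1) + c_2e^(4t)(-1,-1,0) + c_3e^(-4t)(1,2,0).

x_1(t) = -c_2e^(4t) + c_3e^(-4t), x_2(t) = -2c_1e^(2t) - c_2e^(4t) + 2c_3e^(-4t), x_3(t) = c_1e^(2t)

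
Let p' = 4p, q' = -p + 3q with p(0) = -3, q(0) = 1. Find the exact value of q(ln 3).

189

A = [[4,0],[-1,3]]; eigenvalues λ = 4, 3.
Eigenvectors: (1,-1) for λ=4, (0,1) for λ=3.
From the initial condition, c_1 = -3, c_2 = -2.
q(ln 3) = (-3)(3^4)(-1) + (-2)(3^3)(1) = 189.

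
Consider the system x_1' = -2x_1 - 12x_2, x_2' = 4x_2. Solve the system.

x_1(t) = -2K_1e^(4t) + K_2e^(-2t), x_2(t) = K_1e^(4t)

Coefficient matrix A = [[-2, -12], [0, 4]].
Characteristic polynomial det(A - λI) = λ^2 - 2λ - 8 = 0.
Eigenvalues λ = 4, -2.
For λ=4: (A-λI) row 1 is [-6, -12], so an eigenvector is (-2, 1).
For λ=-2: (A-λI) row 1 is [0, -12], so an eigenvector is (1, 0).
General solution: K_1e^(4t)(-2,1) + K_2e^(-2t)(1,0).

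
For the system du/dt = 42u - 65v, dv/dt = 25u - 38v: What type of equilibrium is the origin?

A = [[42,-65],[25,-38]]; det(A-λI) = λ^2 - 4λ + 29.
λ = 2 ± 5i: positive real part.

unstable spiral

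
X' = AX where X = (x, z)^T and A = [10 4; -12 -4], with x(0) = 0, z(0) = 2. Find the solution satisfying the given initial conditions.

Coefficient matrix A = [[10, 4], [-12, -4]].
Characteristic polynomial det(A - λI) = λ^2 - 6λ + 8 = 0.
Eigenvalues λ = 2, 4.
For λ=2: (A-λI) row 1 is [8, 4], so an eigenvector is (1, -2).
For λ=4: (A-λI) row 1 is [6, 4], so an eigenvector is (-2, 3).
General solution: C_1e^(2t)(1,-2) + C_2e^(4t)(-2,3).
Applying x(0)=0, z(0)=2 gives C_1=-4, C_2=-2.

x(t) = 4e^(4t) - 4e^(2t), z(t) = -6e^(4t) + 8e^(2t)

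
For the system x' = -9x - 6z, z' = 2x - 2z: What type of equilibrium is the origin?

stable node

A = [[-9,-6],[2,-2]]; det(A-λI) = λ^2 + 11λ + 30.
λ = -6, -5: both negative.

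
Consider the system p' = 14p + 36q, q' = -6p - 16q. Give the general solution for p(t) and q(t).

Coefficient matrix A = [[14, 36], [-6, -16]].
Characteristic polynomial det(A - λI) = λ^2 + 2λ - 8 = 0.
Eigenvalues λ = 2, -4.
For λ=2: (A-λI) row 1 is [12, 36], so an eigenvector is (-3, 1).
For λ=-4: (A-λI) row 1 is [18, 36], so an eigenvector is (-2, 1).
General solution: K_1e^(2t)(-3,1) + K_2e^(-4t)(-2,1).

p(t) = -3K_1e^(2t) - 2K_2e^(-4t), q(t) = K_1e^(2t) + K_2e^(-4t)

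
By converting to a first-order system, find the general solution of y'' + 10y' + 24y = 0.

Let x_1 = y, x_2 = y'. Then x_1' = x_2 and x_2' = -24x_1 - 10x_2.
A = [[0,1],[-24,-10]]; det(A-λI) = λ^2 + 10λ + 24.
Eigenvalues λ = -4, -6 with eigenvectors (1,-4), (1,-6).

y(t) = K_1e^(-4t) + K_2e^(-6t)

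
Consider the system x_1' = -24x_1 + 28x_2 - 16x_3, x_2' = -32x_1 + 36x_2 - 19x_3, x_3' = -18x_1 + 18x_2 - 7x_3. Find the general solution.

x_1(t) = C_1e^(4t) + 2C_2e^(2t) + 4C_3e^(-t), x_2(t) = C_1e^(4t) + 3C_2e^(2t) + 5C_3e^(-t), x_3(t) = 2C_2e^(2t) + 3C_3e^(-t)

Coefficient matrix A = [[-24, 28, -16], [-32, 36, -19], [-18, 18, -7]].
det(A - λI) = 0 gives eigenvalues λ = 4, 2, -1.
For λ=4: eigenvector (1,1,0).
For λ=2: eigenvector (2,3,2).
For λ=-1: eigenvector (4,5,3).
General solution: C_1e^(4t)(1,1,0) + C_2e^(2t)(2,3,2) + C_3e^(-t)(4,5,3).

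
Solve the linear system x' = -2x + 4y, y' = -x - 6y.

Coefficient matrix A = [[-2, 4], [-1, -6]].
Characteristic polynomial det(A - λI) = λ^2 + 8λ + 16 = 0.
Single eigenvalue λ = -4 with algebraic multiplicity 2.
Eigenvector v = (2,-1); generalized eigenvector w with (A-λI)w=v is (-1,1).
General solution: e^(-4t)[C_1·v + C_2·(t·v + w)].

x(t) = 2C_1e^(-4t) + 2C_2te^(-4t) - C_2e^(-4t), y(t) = -C_1e^(-4t) - C_2te^(-4t) + C_2e^(-4t)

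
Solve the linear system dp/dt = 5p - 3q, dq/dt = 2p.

p(t) = K_1e^(2t) + 3K_2e^(3t), q(t) = K_1e^(2t) + 2K_2e^(3t)

Coefficient matrix A = [[5, -3], [2, 0]].
Characteristic polynomial det(A - λI) = λ^2 - 5λ + 6 = 0.
Eigenvalues λ = 2, 3.
For λ=2: (A-λI) row 1 is [3, -3], so an eigenvector is (1, 1).
For λ=3: (A-λI) row 1 is [2, -3], so an eigenvector is (3, 2).
General solution: K_1e^(2t)(1,1) + K_2e^(3t)(3,2).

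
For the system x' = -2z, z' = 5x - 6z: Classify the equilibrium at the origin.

A = [[0,-2],[5,-6]]; det(A-λI) = λ^2 + 6λ + 10.
λ = -3 ± i: negative real part.

stable spiral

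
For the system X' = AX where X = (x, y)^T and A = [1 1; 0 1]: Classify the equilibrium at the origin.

unstable improper node

A = [[1,1],[0,1]]; det(A-λI) = λ^2 - 2λ + 1.
repeated λ = 1 with a single eigenvector.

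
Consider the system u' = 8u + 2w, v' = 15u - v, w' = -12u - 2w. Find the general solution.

u(t) = -C_1e^(2t) + C_3e^(4t), v(t) = -5C_1e^(2t) + C_2e^(-t) + 3C_3e^(4t), w(t) = 3C_1e^(2t) - 2C_3e^(4t)

Coefficient matrix A = [[8, 0, 2], [15, -1, 0], [-12, 0, -2]].
det(A - λI) = 0 gives eigenvalues λ = 2, -1, 4.
For λ=2: eigenvector (-1,-5,3).
For λ=-1: eigenvector (0,1,0).
For λ=4: eigenvector (1,3,-2).
General solution: C_1e^(2t)(-1,-5,3) + C_2e^(-t)(0,1,0) + C_3e^(4t)(1,3,-2).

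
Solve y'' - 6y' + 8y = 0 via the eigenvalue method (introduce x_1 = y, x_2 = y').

y(t) = c_1e^(4t) + c_2e^(2t)

Let x_1 = y, x_2 = y'. Then x_1' = x_2 and x_2' = -8x_1 + 6x_2.
A = [[0,1],[-8,6]]; det(A-λI) = λ^2 - 6λ + 8.
Eigenvalues λ = 4, 2 with eigenvectors (1,4), (1,2).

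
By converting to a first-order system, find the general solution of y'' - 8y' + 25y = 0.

y(t) = C_1e^(4t)cos(3t) + C_2e^(4t)sin(3t)

Let x_1 = y, x_2 = y'. Then x_1' = x_2 and x_2' = -25x_1 + 8x_2.
A = [[0,1],[-25,8]]; det(A-λI) = λ^2 - 8λ + 25.
Eigenvalues λ = 4 ± 3i.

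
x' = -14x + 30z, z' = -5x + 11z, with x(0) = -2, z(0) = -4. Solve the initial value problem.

x(t) = -20e^(t) + 18e^(-4t), z(t) = -10e^(t) + 6e^(-4t)

Coefficient matrix A = [[-14, 30], [-5, 11]].
Characteristic polynomial det(A - λI) = λ^2 + 3λ - 4 = 0.
Eigenvalues λ = 1, -4.
For λ=1: (A-λI) row 1 is [-15, 30], so an eigenvector is (2, 1).
For λ=-4: (A-λI) row 1 is [-10, 30], so an eigenvector is (-3, -1).
General solution: c_1e^(t)(2,1) + c_2e^(-4t)(-3,-1).
Applying x(0)=-2, z(0)=-4 gives c_1=-10, c_2=-6.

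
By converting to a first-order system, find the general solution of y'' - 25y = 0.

Let x_1 = y, x_2 = y'. Then x_1' = x_2 and x_2' = 25x_1.
A = [[0,1],[25,0]]; det(A-λI) = λ^2 - 25.
Eigenvalues λ = -5, 5 with eigenvectors (1,-5), (1,5).

y(t) = K_1e^(-5t) + K_2e^(5t)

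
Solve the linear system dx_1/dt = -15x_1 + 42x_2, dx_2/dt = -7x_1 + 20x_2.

x_1(t) = -3C_1e^(-t) + 2C_2e^(6t), x_2(t) = -C_1e^(-t) + C_2e^(6t)

Coefficient matrix A = [[-15, 42], [-7, 20]].
Characteristic polynomial det(A - λI) = λ^2 - 5λ - 6 = 0.
Eigenvalues λ = -1, 6.
For λ=-1: (A-λI) row 1 is [-14, 42], so an eigenvector is (-3, -1).
For λ=6: (A-λI) row 1 is [-21, 42], so an eigenvector is (2, 1).
General solution: C_1e^(-t)(-3,-1) + C_2e^(6t)(2,1).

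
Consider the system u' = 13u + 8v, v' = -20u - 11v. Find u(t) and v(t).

u(t) = -K_1e^(t)sin(4t) - K_1e^(t)cos(4t) - K_2e^(t)sin(4t) + K_2e^(t)cos(4t), v(t) = 2K_1e^(t)sin(4t) + K_1e^(t)cos(4t) + K_2e^(t)sin(4t) - 2K_2e^(t)cos(4t)

Coefficient matrix A = [[13, 8], [-20, -11]].
Characteristic polynomial det(A - λI) = λ^2 - 2λ + 17 = 0.
Eigenvalues λ = 1 ± 4i (complex conjugate pair).
For λ=1+4i: an eigenvector is (-1,1) - i(-1,2) = (-1 + i, 1 - 2i).
A real fundamental pair from Re and Im of e^((1+4i)t)v: X_1 = e^(t)(cos(4t)·(-1,1) + sin(4t)·(-1,2)), X_2 = e^(t)(sin(4t)·(-1,1) - cos(4t)·(-1,2)).
General solution: K_1X_1 + K_2X_2.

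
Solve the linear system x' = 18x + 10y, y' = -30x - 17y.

x(t) = 2K_1e^(3t) - K_2e^(-2t), y(t) = -3K_1e^(3t) + 2K_2e^(-2t)

Coefficient matrix A = [[18, 10], [-30, -17]].
Characteristic polynomial det(A - λI) = λ^2 - λ - 6 = 0.
Eigenvalues λ = 3, -2.
For λ=3: (A-λI) row 1 is [15, 10], so an eigenvector is (2, -3).
For λ=-2: (A-λI) row 1 is [20, 10], so an eigenvector is (-1, 2).
General solution: K_1e^(3t)(2,-3) + K_2e^(-2t)(-1,2).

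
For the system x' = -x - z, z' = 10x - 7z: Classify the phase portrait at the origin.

A = [[-1,-1],[10,-7]]; det(A-λI) = λ^2 + 8λ + 17.
λ = -4 ± i: negative real part.

stable spiral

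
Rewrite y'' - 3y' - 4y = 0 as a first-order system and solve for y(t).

Let x_1 = y, x_2 = y'. Then x_1' = x_2 and x_2' = 4x_1 + 3x_2.
A = [[0,1],[4,3]]; det(A-λI) = λ^2 - 3λ - 4.
Eigenvalues λ = -1, 4 with eigenvectors (1,-1), (1,4).

y(t) = K_1e^(-t) + K_2e^(4t)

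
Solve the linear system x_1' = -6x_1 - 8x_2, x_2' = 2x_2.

Coefficient matrix A = [[-6, -8], [0, 2]].
Characteristic polynomial det(A - λI) = λ^2 + 4λ - 12 = 0.
Eigenvalues λ = -6, 2.
For λ=-6: (A-λI) row 1 is [0, -8], so an eigenvector is (-1, 0).
For λ=2: (A-λI) row 1 is [-8, -8], so an eigenvector is (-1, 1).
General solution: c_1e^(-6t)(-1,0) + c_2e^(2t)(-1,1).

x_1(t) = -c_1e^(-6t) - c_2e^(2t), x_2(t) = c_2e^(2t)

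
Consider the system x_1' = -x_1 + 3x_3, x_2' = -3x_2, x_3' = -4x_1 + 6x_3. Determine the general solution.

Coefficient matrix A = [[-1, 0, 3], [0, -3, 0], [-4, 0, 6]].
det(A - λI) = 0 gives eigenvalues λ = 3, -3, 2.
For λ=3: eigenvector (3,0,4).
For λ=-3: eigenvector (0,1,0).
For λ=2: eigenvector (-1,0,-1).
General solution: C_1e^(3t)(3,0,4) + C_2e^(-3t)(0,1,0) + C_3e^(2t)(-1,0,-1).

x_1(t) = 3C_1e^(3t) - C_3e^(2t), x_2(t) = C_2e^(-3t), x_3(t) = 4C_1e^(3t) - C_3e^(2t)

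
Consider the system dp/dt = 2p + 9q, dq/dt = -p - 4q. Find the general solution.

Coefficient matrix A = [[2, 9], [-1, -4]].
Characteristic polynomial det(A - λI) = λ^2 + 2λ + 1 = 0.
Single eigenvalue λ = -1 with algebraic multiplicity 2.
Eigenvector v = (3,-1); generalized eigenvector w with (A-λI)w=v is (-2,1).
General solution: e^(-t)[c_1·v + c_2·(t·v + w)].

p(t) = 3c_1e^(-t) + 3c_2te^(-t) - 2c_2e^(-t), q(t) = -c_1e^(-t) - c_2te^(-t) + c_2e^(-t)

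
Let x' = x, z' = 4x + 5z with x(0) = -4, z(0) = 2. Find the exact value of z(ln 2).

-56

A = [[1,0],[4,5]]; eigenvalues λ = 1, 5.
Eigenvectors: (-1,1) for λ=1, (0,1) for λ=5.
From the initial condition, c_1 = 4, c_2 = -2.
z(ln 2) = (4)(2^1)(1) + (-2)(2^5)(1) = -56.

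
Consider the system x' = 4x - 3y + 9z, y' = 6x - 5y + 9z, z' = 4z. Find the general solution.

x(t) = C_1e^(t) + 3C_2e^(4t) + C_3e^(-2t), y(t) = C_1e^(t) + 3C_2e^(4t) + 2C_3e^(-2t), z(t) = C_2e^(4t)

Coefficient matrix A = [[4, -3, 9], [6, -5, 9], [0, 0, 4]].
det(A - λI) = 0 gives eigenvalues λ = 1, 4, -2.
For λ=1: eigenvector (1,1,0).
For λ=4: eigenvector (3,3,1).
For λ=-2: eigenvector (1,2,0).
General solution: C_1e^(t)(1,1,0) + C_2e^(4t)(3,3,1) + C_3e^(-2t)(1,2,0).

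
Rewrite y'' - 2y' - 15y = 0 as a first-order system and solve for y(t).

Let x_1 = y, x_2 = y'. Then x_1' = x_2 and x_2' = 15x_1 + 2x_2.
A = [[0,1],[15,2]]; det(A-λI) = λ^2 - 2λ - 15.
Eigenvalues λ = -3, 5 with eigenvectors (1,-3), (1,5).

y(t) = C_1e^(-3t) + C_2e^(5t)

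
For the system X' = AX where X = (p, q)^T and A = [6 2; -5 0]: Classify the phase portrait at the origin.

unstable spiral

A = [[6,2],[-5,0]]; det(A-λI) = λ^2 - 6λ + 10.
λ = 3 ± i: positive real part.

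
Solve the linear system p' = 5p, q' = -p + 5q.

p(t) = K_2e^(5t), q(t) = -K_1e^(5t) - K_2te^(5t) + K_2e^(5t)

Coefficient matrix A = [[5, 0], [-1, 5]].
Characteristic polynomial det(A - λI) = λ^2 - 10λ + 25 = 0.
Single eigenvalue λ = 5 with algebraic multiplicity 2.
Eigenvector v = (0,-1); generalized eigenvector w with (A-λI)w=v is (1,1).
General solution: e^(5t)[K_1·v + K_2·(t·v + w)].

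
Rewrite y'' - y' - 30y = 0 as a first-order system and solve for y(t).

y(t) = C_1e^(-5t) + C_2e^(6t)

Let x_1 = y, x_2 = y'. Then x_1' = x_2 and x_2' = 30x_1 + x_2.
A = [[0,1],[30,1]]; det(A-λI) = λ^2 - λ - 30.
Eigenvalues λ = -5, 6 with eigenvectors (1,-5), (1,6).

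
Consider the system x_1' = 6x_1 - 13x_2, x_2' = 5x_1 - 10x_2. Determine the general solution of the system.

x_1(t) = 3C_1e^(-2t)sin(t) + 2C_1e^(-2t)cos(t) + 2C_2e^(-2t)sin(t) - 3C_2e^(-2t)cos(t), x_2(t) = 2C_1e^(-2t)sin(t) + C_1e^(-2t)cos(t) + C_2e^(-2t)sin(t) - 2C_2e^(-2t)cos(t)

Coefficient matrix A = [[6, -13], [5, -10]].
Characteristic polynomial det(A - λI) = λ^2 + 4λ + 5 = 0.
Eigenvalues λ = -2 ± i (complex conjugate pair).
For λ=-2+i: an eigenvector is (2,1) - i(3,2) = (2 - 3i, 1 - 2i).
A real fundamental pair from Re and Im of e^((-2+i)t)v: X_1 = e^(-2t)(cos(t)·(2,1) + sin(t)·(3,2)), X_2 = e^(-2t)(sin(t)·(2,1) - cos(t)·(3,2)).
General solution: C_1X_1 + C_2X_2.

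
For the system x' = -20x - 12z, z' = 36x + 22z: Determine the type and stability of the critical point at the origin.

saddle

A = [[-20,-12],[36,22]]; det(A-λI) = λ^2 - 2λ - 8.
λ = -2, 4: opposite signs.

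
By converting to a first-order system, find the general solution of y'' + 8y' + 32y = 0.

y(t) = C_1e^(-4t)cos(4t) + C_2e^(-4t)sin(4t)

Let x_1 = y, x_2 = y'. Then x_1' = x_2 and x_2' = -32x_1 - 8x_2.
A = [[0,1],[-32,-8]]; det(A-λI) = λ^2 + 8λ + 32.
Eigenvalues λ = -4 ± 4i.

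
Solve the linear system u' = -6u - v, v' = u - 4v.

Coefficient matrix A = [[-6, -1], [1, -4]].
Characteristic polynomial det(A - λI) = λ^2 + 10λ + 25 = 0.
Single eigenvalue λ = -5 with algebraic multiplicity 2.
Eigenvector v = (-1,1); generalized eigenvector w with (A-λI)w=v is (2,-1).
General solution: e^(-5t)[C_1·v + C_2·(t·v + w)].

u(t) = -C_1e^(-5t) - C_2te^(-5t) + 2C_2e^(-5t), v(t) = C_1e^(-5t) + C_2te^(-5t) - C_2e^(-5t)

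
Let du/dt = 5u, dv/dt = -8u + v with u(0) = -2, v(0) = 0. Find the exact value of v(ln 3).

A = [[5,0],[-8,1]]; eigenvalues λ = 1, 5.
Eigenvectors: (0,1) for λ=1, (1,-2) for λ=5.
From the initial condition, c_1 = -4, c_2 = -2.
v(ln 3) = (-4)(3^1)(1) + (-2)(3^5)(-2) = 960.

960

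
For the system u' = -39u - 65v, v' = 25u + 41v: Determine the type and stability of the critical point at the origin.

A = [[-39,-65],[25,41]]; det(A-λI) = λ^2 - 2λ + 26.
λ = 1 ± 5i: positive real part.

unstable spiral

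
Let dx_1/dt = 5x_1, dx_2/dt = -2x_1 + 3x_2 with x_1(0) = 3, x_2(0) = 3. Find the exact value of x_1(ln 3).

729

A = [[5,0],[-2,3]]; eigenvalues λ = 5, 3.
Eigenvectors: (1,-1) for λ=5, (0,1) for λ=3.
From the initial condition, c_1 = 3, c_2 = 6.
x_1(ln 3) = (3)(3^5)(1) + (6)(3^3)(0) = 729.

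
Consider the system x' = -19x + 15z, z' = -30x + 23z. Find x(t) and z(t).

Coefficient matrix A = [[-19, 15], [-30, 23]].
Characteristic polynomial det(A - λI) = λ^2 - 4λ + 13 = 0.
Eigenvalues λ = 2 ± 3i (complex conjugate pair).
For λ=2+3i: an eigenvector is (-1,-1) - i(2,3) = (-1 - 2i, -1 - 3i).
A real fundamental pair from Re and Im of e^((2+3i)t)v: X_1 = e^(2t)(cos(3t)·(-1,-1) + sin(3t)·(2,3)), X_2 = e^(2t)(sin(3t)·(-1,-1) - cos(3t)·(2,3)).
General solution: c_1X_1 + c_2X_2.

x(t) = 2c_1e^(2t)sin(3t) - c_1e^(2t)cos(3t) - c_2e^(2t)sin(3t) - 2c_2e^(2t)cos(3t), z(t) = 3c_1e^(2t)sin(3t) - c_1e^(2t)cos(3t) - c_2e^(2t)sin(3t) - 3c_2e^(2t)cos(3t)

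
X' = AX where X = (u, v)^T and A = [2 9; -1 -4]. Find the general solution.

Coefficient matrix A = [[2, 9], [-1, -4]].
Characteristic polynomial det(A - λI) = λ^2 + 2λ + 1 = 0.
Single eigenvalue λ = -1 with algebraic multiplicity 2.
Eigenvector v = (-3,1); generalized eigenvector w with (A-λI)w=v is (-1,0).
General solution: e^(-t)[c_1·v + c_2·(t·v + w)].

u(t) = -3c_1e^(-t) - 3c_2te^(-t) - c_2e^(-t), v(t) = c_1e^(-t) + c_2te^(-t)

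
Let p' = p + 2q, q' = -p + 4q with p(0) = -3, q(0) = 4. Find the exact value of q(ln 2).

A = [[1,2],[-1,4]]; eigenvalues λ = 3, 2.
Eigenvectors: (-1,-1) for λ=3, (-2,-1) for λ=2.
From the initial condition, c_1 = -11, c_2 = 7.
q(ln 2) = (-11)(2^3)(-1) + (7)(2^2)(-1) = 60.

60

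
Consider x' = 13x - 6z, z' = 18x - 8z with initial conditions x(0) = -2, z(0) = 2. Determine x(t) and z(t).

Coefficient matrix A = [[13, -6], [18, -8]].
Characteristic polynomial det(A - λI) = λ^2 - 5λ + 4 = 0.
Eigenvalues λ = 1, 4.
For λ=1: (A-λI) row 1 is [12, -6], so an eigenvector is (-1, -2).
For λ=4: (A-λI) row 1 is [9, -6], so an eigenvector is (2, 3).
General solution: K_1e^(t)(-1,-2) + K_2e^(4t)(2,3).
Applying x(0)=-2, z(0)=2 gives K_1=-10, K_2=-6.

x(t) = -12e^(4t) + 10e^(t), z(t) = -18e^(4t) + 20e^(t)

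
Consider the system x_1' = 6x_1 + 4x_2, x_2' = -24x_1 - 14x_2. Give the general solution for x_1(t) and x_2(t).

Coefficient matrix A = [[6, 4], [-24, -14]].
Characteristic polynomial det(A - λI) = λ^2 + 8λ + 12 = 0.
Eigenvalues λ = -2, -6.
For λ=-2: (A-λI) row 1 is [8, 4], so an eigenvector is (1, -2).
For λ=-6: (A-λI) row 1 is [12, 4], so an eigenvector is (1, -3).
General solution: C_1e^(-2t)(1,-2) + C_2e^(-6t)(1,-3).

x_1(t) = C_1e^(-2t) + C_2e^(-6t), x_2(t) = -2C_1e^(-2t) - 3C_2e^(-6t)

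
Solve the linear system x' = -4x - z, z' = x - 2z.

Coefficient matrix A = [[-4, -1], [1, -2]].
Characteristic polynomial det(A - λI) = λ^2 + 6λ + 9 = 0.
Single eigenvalue λ = -3 with algebraic multiplicity 2.
Eigenvector v = (-1,1); generalized eigenvector w with (A-λI)w=v is (2,-1).
General solution: e^(-3t)[K_1·v + K_2·(t·v + w)].

x(t) = -K_1e^(-3t) - K_2te^(-3t) + 2K_2e^(-3t), z(t) = K_1e^(-3t) + K_2te^(-3t) - K_2e^(-3t)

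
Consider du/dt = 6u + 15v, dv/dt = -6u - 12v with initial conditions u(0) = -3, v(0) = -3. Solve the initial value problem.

u(t) = -24e^(-3t)sin(3t) - 3e^(-3t)cos(3t), v(t) = 15e^(-3t)sin(3t) - 3e^(-3t)cos(3t)

Coefficient matrix A = [[6, 15], [-6, -12]].
Characteristic polynomial det(A - λI) = λ^2 + 6λ + 18 = 0.
Eigenvalues λ = -3 ± 3i (complex conjugate pair).
For λ=-3+3i: an eigenvector is (2,-1) - i(1,-1) = (2 - i, -1 + i).
A real fundamental pair from Re and Im of e^((-3+3i)t)v: X_1 = e^(-3t)(cos(3t)·(2,-1) + sin(3t)·(1,-1)), X_2 = e^(-3t)(sin(3t)·(2,-1) - cos(3t)·(1,-1)).
General solution: c_1X_1 + c_2X_2.
Applying u(0)=-3, v(0)=-3 gives c_1=-6, c_2=-9.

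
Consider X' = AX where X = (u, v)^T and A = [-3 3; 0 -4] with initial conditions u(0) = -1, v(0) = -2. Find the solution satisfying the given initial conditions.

u(t) = -7e^(-3t) + 6e^(-4t), v(t) = -2e^(-4t)

Coefficient matrix A = [[-3, 3], [0, -4]].
Characteristic polynomial det(A - λI) = λ^2 + 7λ + 12 = 0.
Eigenvalues λ = -3, -4.
For λ=-3: (A-λI) row 1 is [0, 3], so an eigenvector is (-1, 0).
For λ=-4: (A-λI) row 1 is [1, 3], so an eigenvector is (-3, 1).
General solution: K_1e^(-3t)(-1,0) + K_2e^(-4t)(-3,1).
Applying u(0)=-1, v(0)=-2 gives K_1=7, K_2=-2.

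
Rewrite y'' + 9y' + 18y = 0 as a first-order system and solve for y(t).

Let x_1 = y, x_2 = y'. Then x_1' = x_2 and x_2' = -18x_1 - 9x_2.
A = [[0,1],[-18,-9]]; det(A-λI) = λ^2 + 9λ + 18.
Eigenvalues λ = -3, -6 with eigenvectors (1,-3), (1,-6).

y(t) = K_1e^(-3t) + K_2e^(-6t)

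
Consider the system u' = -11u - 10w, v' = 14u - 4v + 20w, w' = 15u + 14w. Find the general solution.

Coefficient matrix A = [[-11, 0, -10], [14, -4, 20], [15, 0, 14]].
det(A - λI) = 0 gives eigenvalues λ = -1, -4, 4.
For λ=-1: eigenvector (1,-2,-1).
For λ=-4: eigenvector (0,1,0).
For λ=4: eigenvector (-2,4,3).
General solution: c_1e^(-t)(1,-2,-1) + c_2e^(-4t)(0,1,0) + c_3e^(4t)(-2,4,3).

u(t) = c_1e^(-t) - 2c_3e^(4t), v(t) = -2c_1e^(-t) + c_2e^(-4t) + 4c_3e^(4t), w(t) = -c_1e^(-t) + 3c_3e^(4t)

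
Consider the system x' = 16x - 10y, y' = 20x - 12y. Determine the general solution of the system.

Coefficient matrix A = [[16, -10], [20, -12]].
Characteristic polynomial det(A - λI) = λ^2 - 4λ + 8 = 0.
Eigenvalues λ = 2 ± 2i (complex conjugate pair).
For λ=2+2i: an eigenvector is (1,1) - i(2,3) = (1 - 2i, 1 - 3i).
A real fundamental pair from Re and Im of e^((2+2i)t)v: X_1 = e^(2t)(cos(2t)·(1,1) + sin(2t)·(2,3)), X_2 = e^(2t)(sin(2t)·(1,1) - cos(2t)·(2,3)).
General solution: K_1X_1 + K_2X_2.

x(t) = 2K_1e^(2t)sin(2t) + K_1e^(2t)cos(2t) + K_2e^(2t)sin(2t) - 2K_2e^(2t)cos(2t), y(t) = 3K_1e^(2t)sin(2t) + K_1e^(2t)cos(2t) + K_2e^(2t)sin(2t) - 3K_2e^(2t)cos(2t)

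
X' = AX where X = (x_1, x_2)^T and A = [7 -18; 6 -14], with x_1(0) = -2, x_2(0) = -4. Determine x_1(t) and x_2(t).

Coefficient matrix A = [[7, -18], [6, -14]].
Characteristic polynomial det(A - λI) = λ^2 + 7λ + 10 = 0.
Eigenvalues λ = -2, -5.
For λ=-2: (A-λI) row 1 is [9, -18], so an eigenvector is (2, 1).
For λ=-5: (A-λI) row 1 is [12, -18], so an eigenvector is (-3, -2).
General solution: C_1e^(-2t)(2,1) + C_2e^(-5t)(-3,-2).
Applying x_1(0)=-2, x_2(0)=-4 gives C_1=8, C_2=6.

x_1(t) = 16e^(-2t) - 18e^(-5t), x_2(t) = 8e^(-2t) - 12e^(-5t)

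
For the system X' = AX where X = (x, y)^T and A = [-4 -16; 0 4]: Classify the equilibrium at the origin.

saddle

A = [[-4,-16],[0,4]]; det(A-λI) = λ^2 - 16.
λ = 4, -4: opposite signs.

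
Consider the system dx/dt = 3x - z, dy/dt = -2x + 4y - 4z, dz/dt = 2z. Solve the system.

x(t) = c_1e^(3t) + c_3e^(2t), y(t) = 2c_1e^(3t) + c_2e^(4t) + 3c_3e^(2t), z(t) = c_3e^(2t)

Coefficient matrix A = [[3, 0, -1], [-2, 4, -4], [0, 0, 2]].
det(A - λI) = 0 gives eigenvalues λ = 3, 4, 2.
For λ=3: eigenvector (1,2,0).
For λ=4: eigenvector (0,1,0).
For λ=2: eigenvector (1,3,1).
General solution: c_1e^(3t)(1,2,0) + c_2e^(4t)(0,1,0) + c_3e^(2t)(1,3,1).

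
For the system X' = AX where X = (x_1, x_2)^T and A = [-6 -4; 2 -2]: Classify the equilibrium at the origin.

A = [[-6,-4],[2,-2]]; det(A-λI) = λ^2 + 8λ + 20.
λ = -4 ± 2i: negative real part.

stable spiral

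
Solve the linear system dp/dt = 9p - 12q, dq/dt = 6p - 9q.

Coefficient matrix A = [[9, -12], [6, -9]].
Characteristic polynomial det(A - λI) = λ^2 - 9 = 0.
Eigenvalues λ = 3, -3.
For λ=3: (A-λI) row 1 is [6, -12], so an eigenvector is (-2, -1).
For λ=-3: (A-λI) row 1 is [12, -12], so an eigenvector is (1, 1).
General solution: K_1e^(3t)(-2,-1) + K_2e^(-3t)(1,1).

p(t) = -2K_1e^(3t) + K_2e^(-3t), q(t) = -K_1e^(3t) + K_2e^(-3t)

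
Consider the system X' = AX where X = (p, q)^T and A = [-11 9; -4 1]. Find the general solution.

p(t) = -3C_1e^(-5t) - 3C_2te^(-5t) + 2C_2e^(-5t), q(t) = -2C_1e^(-5t) - 2C_2te^(-5t) + C_2e^(-5t)

Coefficient matrix A = [[-11, 9], [-4, 1]].
Characteristic polynomial det(A - λI) = λ^2 + 10λ + 25 = 0.
Single eigenvalue λ = -5 with algebraic multiplicity 2.
Eigenvector v = (-3,-2); generalized eigenvector w with (A-λI)w=v is (2,1).
General solution: e^(-5t)[C_1·v + C_2·(t·v + w)].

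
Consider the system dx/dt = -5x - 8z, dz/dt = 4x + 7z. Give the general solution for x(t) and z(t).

Coefficient matrix A = [[-5, -8], [4, 7]].
Characteristic polynomial det(A - λI) = λ^2 - 2λ - 3 = 0.
Eigenvalues λ = 3, -1.
For λ=3: (A-λI) row 1 is [-8, -8], so an eigenvector is (-1, 1).
For λ=-1: (A-λI) row 1 is [-4, -8], so an eigenvector is (2, -1).
General solution: K_1e^(3t)(-1,1) + K_2e^(-t)(2,-1).

x(t) = -K_1e^(3t) + 2K_2e^(-t), z(t) = K_1e^(3t) - K_2e^(-t)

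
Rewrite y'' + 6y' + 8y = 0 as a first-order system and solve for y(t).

Let x_1 = y, x_2 = y'. Then x_1' = x_2 and x_2' = -8x_1 - 6x_2.
A = [[0,1],[-8,-6]]; det(A-λI) = λ^2 + 6λ + 8.
Eigenvalues λ = -2, -4 with eigenvectors (1,-2), (1,-4).

y(t) = C_1e^(-2t) + C_2e^(-4t)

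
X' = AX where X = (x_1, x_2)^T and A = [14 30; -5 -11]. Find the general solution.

x_1(t) = -3C_1e^(4t) - 2C_2e^(-t), x_2(t) = C_1e^(4t) + C_2e^(-t)

Coefficient matrix A = [[14, 30], [-5, -11]].
Characteristic polynomial det(A - λI) = λ^2 - 3λ - 4 = 0.
Eigenvalues λ = 4, -1.
For λ=4: (A-λI) row 1 is [10, 30], so an eigenvector is (-3, 1).
For λ=-1: (A-λI) row 1 is [15, 30], so an eigenvector is (-2, 1).
General solution: C_1e^(4t)(-3,1) + C_2e^(-t)(-2,1).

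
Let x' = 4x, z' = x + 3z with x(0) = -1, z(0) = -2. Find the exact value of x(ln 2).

A = [[4,0],[1,3]]; eigenvalues λ = 4, 3.
Eigenvectors: (1,1) for λ=4, (0,-1) for λ=3.
From the initial condition, c_1 = -1, c_2 = 1.
x(ln 2) = (-1)(2^4)(1) + (1)(2^3)(0) = -16.

-16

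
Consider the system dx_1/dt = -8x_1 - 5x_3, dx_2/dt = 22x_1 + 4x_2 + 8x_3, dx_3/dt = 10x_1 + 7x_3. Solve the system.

Coefficient matrix A = [[-8, 0, -5], [22, 4, 8], [10, 0, 7]].
det(A - λI) = 0 gives eigenvalues λ = 2, 4, -3.
For λ=2: eigenvector (-1,3,2).
For λ=4: eigenvector (0,1,0).
For λ=-3: eigenvector (-1,2,1).
General solution: c_1e^(2t)(-1,3,2) + c_2e^(4t)(0,1,0) + c_3e^(-3t)(-1,2,1).

x_1(t) = -c_1e^(2t) - c_3e^(-3t), x_2(t) = 3c_1e^(2t) + c_2e^(4t) + 2c_3e^(-3t), x_3(t) = 2c_1e^(2t) + c_3e^(-3t)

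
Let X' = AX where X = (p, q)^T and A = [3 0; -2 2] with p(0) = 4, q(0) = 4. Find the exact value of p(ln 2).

32

A = [[3,0],[-2,2]]; eigenvalues λ = 2, 3.
Eigenvectors: (0,-1) for λ=2, (-1,2) for λ=3.
From the initial condition, c_1 = -12, c_2 = -4.
p(ln 2) = (-12)(2^2)(0) + (-4)(2^3)(-1) = 32.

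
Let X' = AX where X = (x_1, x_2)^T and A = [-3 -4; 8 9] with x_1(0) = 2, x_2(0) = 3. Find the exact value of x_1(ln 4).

-5092

A = [[-3,-4],[8,9]]; eigenvalues λ = 5, 1.
Eigenvectors: (-1,2) for λ=5, (1,-1) for λ=1.
From the initial condition, c_1 = 5, c_2 = 7.
x_1(ln 4) = (5)(4^5)(-1) + (7)(4^1)(1) = -5092.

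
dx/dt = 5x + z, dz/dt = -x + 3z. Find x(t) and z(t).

Coefficient matrix A = [[5, 1], [-1, 3]].
Characteristic polynomial det(A - λI) = λ^2 - 8λ + 16 = 0.
Single eigenvalue λ = 4 with algebraic multiplicity 2.
Eigenvector v = (1,-1); generalized eigenvector w with (A-λI)w=v is (3,-2).
General solution: e^(4t)[K_1·v + K_2·(t·v + w)].

x(t) = K_1e^(4t) + K_2te^(4t) + 3K_2e^(4t), z(t) = -K_1e^(4t) - K_2te^(4t) - 2K_2e^(4t)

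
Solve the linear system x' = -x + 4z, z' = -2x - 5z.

x(t) = -K_1e^(-3t)sin(2t) - K_1e^(-3t)cos(2t) - K_2e^(-3t)sin(2t) + K_2e^(-3t)cos(2t), z(t) = K_1e^(-3t)sin(2t) - K_2e^(-3t)cos(2t)

Coefficient matrix A = [[-1, 4], [-2, -5]].
Characteristic polynomial det(A - λI) = λ^2 + 6λ + 13 = 0.
Eigenvalues λ = -3 ± 2i (complex conjugate pair).
For λ=-3+2i: an eigenvector is (-1,0) - i(-1,1) = (-1 + i, 0 - i).
A real fundamental pair from Re and Im of e^((-3+2i)t)v: X_1 = e^(-3t)(cos(2t)·(-1,0) + sin(2t)·(-1,1)), X_2 = e^(-3t)(sin(2t)·(-1,0) - cos(2t)·(-1,1)).
General solution: K_1X_1 + K_2X_2.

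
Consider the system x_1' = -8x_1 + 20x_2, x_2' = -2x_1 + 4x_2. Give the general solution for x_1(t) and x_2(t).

Coefficient matrix A = [[-8, 20], [-2, 4]].
Characteristic polynomial det(A - λI) = λ^2 + 4λ + 8 = 0.
Eigenvalues λ = -2 ± 2i (complex conjugate pair).
For λ=-2+2i: an eigenvector is (3,1) - i(1,0) = (3 - i, 1).
A real fundamental pair from Re and Im of e^((-2+2i)t)v: X_1 = e^(-2t)(cos(2t)·(3,1) + sin(2t)·(1,0)), X_2 = e^(-2t)(sin(2t)·(3,1) - cos(2t)·(1,0)).
General solution: C_1X_1 + C_2X_2.

x_1(t) = C_1e^(-2t)sin(2t) + 3C_1e^(-2t)cos(2t) + 3C_2e^(-2t)sin(2t) - C_2e^(-2t)cos(2t), x_2(t) = C_1e^(-2t)cos(2t) + C_2e^(-2t)sin(2t)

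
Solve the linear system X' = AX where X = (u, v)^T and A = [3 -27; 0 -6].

u(t) = 3K_1e^(-6t) + K_2e^(3t), v(t) = K_1e^(-6t)

Coefficient matrix A = [[3, -27], [0, -6]].
Characteristic polynomial det(A - λI) = λ^2 + 3λ - 18 = 0.
Eigenvalues λ = -6, 3.
For λ=-6: (A-λI) row 1 is [9, -27], so an eigenvector is (3, 1).
For λ=3: (A-λI) row 1 is [0, -27], so an eigenvector is (1, 0).
General solution: K_1e^(-6t)(3,1) + K_2e^(3t)(1,0).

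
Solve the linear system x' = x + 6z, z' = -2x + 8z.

Coefficient matrix A = [[1, 6], [-2, 8]].
Characteristic polynomial det(A - λI) = λ^2 - 9λ + 20 = 0.
Eigenvalues λ = 5, 4.
For λ=5: (A-λI) row 1 is [-4, 6], so an eigenvector is (-3, -2).
For λ=4: (A-λI) row 1 is [-3, 6], so an eigenvector is (2, 1).
General solution: c_1e^(5t)(-3,-2) + c_2e^(4t)(2,1).

x(t) = -3c_1e^(5t) + 2c_2e^(4t), z(t) = -2c_1e^(5t) + c_2e^(4t)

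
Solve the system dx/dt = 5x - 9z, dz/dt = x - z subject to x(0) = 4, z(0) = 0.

Coefficient matrix A = [[5, -9], [1, -1]].
Characteristic polynomial det(A - λI) = λ^2 - 4λ + 4 = 0.
Single eigenvalue λ = 2 with algebraic multiplicity 2.
Eigenvector v = (3,1); generalized eigenvector w with (A-λI)w=v is (1,0).
General solution: e^(2t)[K_1·v + K_2·(t·v + w)].
Applying x(0)=4, z(0)=0 gives K_1=0, K_2=4.

x(t) = 12te^(2t) + 4e^(2t), z(t) = 4te^(2t)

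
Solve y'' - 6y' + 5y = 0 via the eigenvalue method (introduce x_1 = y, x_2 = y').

y(t) = C_1e^(5t) + C_2e^(t)

Let x_1 = y, x_2 = y'. Then x_1' = x_2 and x_2' = -5x_1 + 6x_2.
A = [[0,1],[-5,6]]; det(A-λI) = λ^2 - 6λ + 5.
Eigenvalues λ = 5, 1 with eigenvectors (1,5), (1,1).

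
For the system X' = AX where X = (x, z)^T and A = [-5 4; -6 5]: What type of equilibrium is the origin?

A = [[-5,4],[-6,5]]; det(A-λI) = λ^2 - 1.
λ = -1, 1: opposite signs.

saddle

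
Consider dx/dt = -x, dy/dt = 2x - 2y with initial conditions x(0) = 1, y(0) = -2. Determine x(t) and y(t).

x(t) = e^(-t), y(t) = 2e^(-t) - 4e^(-2t)

Coefficient matrix A = [[-1, 0], [2, -2]].
Characteristic polynomial det(A - λI) = λ^2 + 3λ + 2 = 0.
Eigenvalues λ = -1, -2.
For λ=-1: (A-λI) row 2 is [2, -1], so an eigenvector is (-1, -2).
For λ=-2: (A-λI) row 1 is [1, 0], so an eigenvector is (0, -1).
General solution: C_1e^(-t)(-1,-2) + C_2e^(-2t)(0,-1).
Applying x(0)=1, y(0)=-2 gives C_1=-1, C_2=4.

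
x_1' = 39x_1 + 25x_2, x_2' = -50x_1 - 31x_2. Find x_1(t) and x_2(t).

x_1(t) = -2K_1e^(4t)sin(5t) - K_1e^(4t)cos(5t) - K_2e^(4t)sin(5t) + 2K_2e^(4t)cos(5t), x_2(t) = 3K_1e^(4t)sin(5t) + K_1e^(4t)cos(5t) + K_2e^(4t)sin(5t) - 3K_2e^(4t)cos(5t)

Coefficient matrix A = [[39, 25], [-50, -31]].
Characteristic polynomial det(A - λI) = λ^2 - 8λ + 41 = 0.
Eigenvalues λ = 4 ± 5i (complex conjugate pair).
For λ=4+5i: an eigenvector is (-1,1) - i(-2,3) = (-1 + 2i, 1 - 3i).
A real fundamental pair from Re and Im of e^((4+5i)t)v: X_1 = e^(4t)(cos(5t)·(-1,1) + sin(5t)·(-2,3)), X_2 = e^(4t)(sin(5t)·(-1,1) - cos(5t)·(-2,3)).
General solution: K_1X_1 + K_2X_2.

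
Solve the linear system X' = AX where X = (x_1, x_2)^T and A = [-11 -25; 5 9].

Coefficient matrix A = [[-11, -25], [5, 9]].
Characteristic polynomial det(A - λI) = λ^2 + 2λ + 26 = 0.
Eigenvalues λ = -1 ± 5i (complex conjugate pair).
For λ=-1+5i: an eigenvector is (-1,0) - i(2,-1) = (-1 - 2i, 0 + i).
A real fundamental pair from Re and Im of e^((-1+5i)t)v: X_1 = e^(-t)(cos(5t)·(-1,0) + sin(5t)·(2,-1)), X_2 = e^(-t)(sin(5t)·(-1,0) - cos(5t)·(2,-1)).
General solution: C_1X_1 + C_2X_2.

x_1(t) = 2C_1e^(-t)sin(5t) - C_1e^(-t)cos(5t) - C_2e^(-t)sin(5t) - 2C_2e^(-t)cos(5t), x_2(t) = -C_1e^(-t)sin(5t) + C_2e^(-t)cos(5t)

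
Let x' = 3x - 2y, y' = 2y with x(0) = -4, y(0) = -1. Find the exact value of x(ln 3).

-72

A = [[3,-2],[0,2]]; eigenvalues λ = 2, 3.
Eigenvectors: (-2,-1) for λ=2, (1,0) for λ=3.
From the initial condition, c_1 = 1, c_2 = -2.
x(ln 3) = (1)(3^2)(-2) + (-2)(3^3)(1) = -72.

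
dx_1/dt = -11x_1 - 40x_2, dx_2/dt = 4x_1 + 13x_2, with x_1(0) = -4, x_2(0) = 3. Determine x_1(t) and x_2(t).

x_1(t) = -18e^(t)sin(4t) - 4e^(t)cos(4t), x_2(t) = 5e^(t)sin(4t) + 3e^(t)cos(4t)

Coefficient matrix A = [[-11, -40], [4, 13]].
Characteristic polynomial det(A - λI) = λ^2 - 2λ + 17 = 0.
Eigenvalues λ = 1 ± 4i (complex conjugate pair).
For λ=1+4i: an eigenvector is (3,-1) - i(1,0) = (3 - i, -1).
A real fundamental pair from Re and Im of e^((1+4i)t)v: X_1 = e^(t)(cos(4t)·(3,-1) + sin(4t)·(1,0)), X_2 = e^(t)(sin(4t)·(3,-1) - cos(4t)·(1,0)).
General solution: K_1X_1 + K_2X_2.
Applying x_1(0)=-4, x_2(0)=3 gives K_1=-3, K_2=-5.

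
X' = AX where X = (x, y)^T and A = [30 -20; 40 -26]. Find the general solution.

x(t) = -2C_1e^(2t)sin(4t) - C_1e^(2t)cos(4t) - C_2e^(2t)sin(4t) + 2C_2e^(2t)cos(4t), y(t) = -3C_1e^(2t)sin(4t) - C_1e^(2t)cos(4t) - C_2e^(2t)sin(4t) + 3C_2e^(2t)cos(4t)

Coefficient matrix A = [[30, -20], [40, -26]].
Characteristic polynomial det(A - λI) = λ^2 - 4λ + 20 = 0.
Eigenvalues λ = 2 ± 4i (complex conjugate pair).
For λ=2+4i: an eigenvector is (-1,-1) - i(-2,-3) = (-1 + 2i, -1 + 3i).
A real fundamental pair from Re and Im of e^((2+4i)t)v: X_1 = e^(2t)(cos(4t)·(-1,-1) + sin(4t)·(-2,-3)), X_2 = e^(2t)(sin(4t)·(-1,-1) - cos(4t)·(-2,-3)).
General solution: C_1X_1 + C_2X_2.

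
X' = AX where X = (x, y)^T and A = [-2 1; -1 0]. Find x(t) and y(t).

Coefficient matrix A = [[-2, 1], [-1, 0]].
Characteristic polynomial det(A - λI) = λ^2 + 2λ + 1 = 0.
Single eigenvalue λ = -1 with algebraic multiplicity 2.
Eigenvector v = (-1,-1); generalized eigenvector w with (A-λI)w=v is (3,2).
General solution: e^(-t)[c_1·v + c_2·(t·v + w)].

x(t) = -c_1e^(-t) - c_2te^(-t) + 3c_2e^(-t), y(t) = -c_1e^(-t) - c_2te^(-t) + 2c_2e^(-t)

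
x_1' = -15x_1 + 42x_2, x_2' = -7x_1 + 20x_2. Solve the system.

Coefficient matrix A = [[-15, 42], [-7, 20]].
Characteristic polynomial det(A - λI) = λ^2 - 5λ - 6 = 0.
Eigenvalues λ = 6, -1.
For λ=6: (A-λI) row 1 is [-21, 42], so an eigenvector is (-2, -1).
For λ=-1: (A-λI) row 1 is [-14, 42], so an eigenvector is (-3, -1).
General solution: c_1e^(6t)(-2,-1) + c_2e^(-t)(-3,-1).

x_1(t) = -2c_1e^(6t) - 3c_2e^(-t), x_2(t) = -c_1e^(6t) - c_2e^(-t)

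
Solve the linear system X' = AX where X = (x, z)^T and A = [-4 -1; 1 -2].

Coefficient matrix A = [[-4, -1], [1, -2]].
Characteristic polynomial det(A - λI) = λ^2 + 6λ + 9 = 0.
Single eigenvalue λ = -3 with algebraic multiplicity 2.
Eigenvector v = (1,-1); generalized eigenvector w with (A-λI)w=v is (0,-1).
General solution: e^(-3t)[c_1·v + c_2·(t·v + w)].

x(t) = c_1e^(-3t) + c_2te^(-3t), z(t) = -c_1e^(-3t) - c_2te^(-3t) - c_2e^(-3t)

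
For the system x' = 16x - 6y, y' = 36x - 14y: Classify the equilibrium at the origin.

saddle

A = [[16,-6],[36,-14]]; det(A-λI) = λ^2 - 2λ - 8.
λ = 4, -2: opposite signs.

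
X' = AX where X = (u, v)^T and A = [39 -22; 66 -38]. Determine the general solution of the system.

u(t) = -C_1e^(-5t) - 2C_2e^(6t), v(t) = -2C_1e^(-5t) - 3C_2e^(6t)

Coefficient matrix A = [[39, -22], [66, -38]].
Characteristic polynomial det(A - λI) = λ^2 - λ - 30 = 0.
Eigenvalues λ = -5, 6.
For λ=-5: (A-λI) row 1 is [44, -22], so an eigenvector is (-1, -2).
For λ=6: (A-λI) row 1 is [33, -22], so an eigenvector is (-2, -3).
General solution: C_1e^(-5t)(-1,-2) + C_2e^(6t)(-2,-3).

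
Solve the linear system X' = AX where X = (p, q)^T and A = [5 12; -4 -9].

p(t) = 3c_1e^(-3t) - 2c_2e^(-t), q(t) = -2c_1e^(-3t) + c_2e^(-t)

Coefficient matrix A = [[5, 12], [-4, -9]].
Characteristic polynomial det(A - λI) = λ^2 + 4λ + 3 = 0.
Eigenvalues λ = -3, -1.
For λ=-3: (A-λI) row 1 is [8, 12], so an eigenvector is (3, -2).
For λ=-1: (A-λI) row 1 is [6, 12], so an eigenvector is (-2, 1).
General solution: c_1e^(-3t)(3,-2) + c_2e^(-t)(-2,1).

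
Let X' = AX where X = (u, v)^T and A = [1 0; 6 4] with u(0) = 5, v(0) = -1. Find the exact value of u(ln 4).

20

A = [[1,0],[6,4]]; eigenvalues λ = 4, 1.
Eigenvectors: (0,1) for λ=4, (-1,2) for λ=1.
From the initial condition, c_1 = 9, c_2 = -5.
u(ln 4) = (9)(4^4)(0) + (-5)(4^1)(-1) = 20.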